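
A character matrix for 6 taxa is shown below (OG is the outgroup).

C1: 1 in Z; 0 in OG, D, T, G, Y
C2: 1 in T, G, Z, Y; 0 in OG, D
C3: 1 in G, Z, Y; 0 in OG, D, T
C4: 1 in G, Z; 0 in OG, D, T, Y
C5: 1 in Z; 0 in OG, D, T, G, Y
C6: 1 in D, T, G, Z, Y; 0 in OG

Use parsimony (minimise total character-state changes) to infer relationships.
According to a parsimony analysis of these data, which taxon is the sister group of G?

Z

The outgroup has state '0' for every character, so '1' is the derived state throughout.
C1: derived state '1' in Z only — an autapomorphy, so it tells us nothing about relationships among taxa.
Only G, T, Y, and Z show the derived state '1' for C2, supporting them as a clade.
Only G, Y, and Z show the derived state '1' for C3, supporting them as a clade.
Only G and Z show the derived state '1' for C4, supporting them as a clade.
C5 (derived state '1') is unique to Z (autapomorphy; uninformative for grouping).
C6 (derived state '1') is shared by all ingroup taxa — unites the whole ingroup.
Most parsimonious ingroup topology: (D,(T,((G,Z),Y))).
G and Z form a cherry on this tree, so they are sister taxa.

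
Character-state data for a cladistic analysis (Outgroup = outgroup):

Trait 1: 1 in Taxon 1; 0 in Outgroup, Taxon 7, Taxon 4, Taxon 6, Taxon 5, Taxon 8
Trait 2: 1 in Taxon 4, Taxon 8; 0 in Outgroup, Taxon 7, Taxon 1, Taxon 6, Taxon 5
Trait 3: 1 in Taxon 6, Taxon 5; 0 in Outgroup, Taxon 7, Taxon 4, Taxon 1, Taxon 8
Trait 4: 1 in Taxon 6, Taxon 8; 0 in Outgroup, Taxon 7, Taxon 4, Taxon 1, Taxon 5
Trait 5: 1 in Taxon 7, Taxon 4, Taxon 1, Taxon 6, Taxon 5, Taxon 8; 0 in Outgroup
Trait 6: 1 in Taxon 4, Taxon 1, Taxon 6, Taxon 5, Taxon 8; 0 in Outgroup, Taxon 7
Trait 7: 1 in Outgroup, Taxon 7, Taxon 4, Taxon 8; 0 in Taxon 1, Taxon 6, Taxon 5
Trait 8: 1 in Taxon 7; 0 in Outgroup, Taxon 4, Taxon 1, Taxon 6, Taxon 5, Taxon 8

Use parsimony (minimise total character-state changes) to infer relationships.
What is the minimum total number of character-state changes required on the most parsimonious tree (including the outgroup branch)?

Character polarity is set by the outgroup: the derived state is whichever differs from the outgroup's state, so for Trait 7 the derived state is '0', and for the remaining characters it is '1'.
Trait 1 (derived state '1') is unique to Taxon 1 (autapomorphy; uninformative for grouping).
Trait 2: derived state '1' in Taxon 4 and Taxon 8 only — synapomorphy for {Taxon 4, Taxon 8}.
Trait 3: derived state '1' in Taxon 5 and Taxon 6 only — synapomorphy for {Taxon 5, Taxon 6}.
Trait 4 groups Taxon 6 and Taxon 8, which is incompatible with the clades supported by the remaining characters; treating it as convergent (homoplasy) costs fewer steps than any alternative tree.
All ingroup taxa share the derived state '1' for Trait 5; it defines the ingroup but does not resolve relationships within it.
Trait 6: derived state '1' in Taxon 1, Taxon 4, Taxon 5, Taxon 6, and Taxon 8 only — synapomorphy for {Taxon 1, Taxon 4, Taxon 5, Taxon 6, Taxon 8}.
Trait 7: derived state '0' in Taxon 1, Taxon 5, and Taxon 6 only — synapomorphy for {Taxon 1, Taxon 5, Taxon 6}.
Trait 8 (derived state '1') is unique to Taxon 7 (autapomorphy; uninformative for grouping).
Most parsimonious ingroup topology: (Taxon 7,((Taxon 4,Taxon 8),(Taxon 1,(Taxon 6,Taxon 5)))).
Changes per character on this tree: Trait 1: 1; Trait 2: 1; Trait 3: 1; Trait 4: 2; Trait 5: 1; Trait 6: 1; Trait 7: 1; Trait 8: 1.
Total = 9.

9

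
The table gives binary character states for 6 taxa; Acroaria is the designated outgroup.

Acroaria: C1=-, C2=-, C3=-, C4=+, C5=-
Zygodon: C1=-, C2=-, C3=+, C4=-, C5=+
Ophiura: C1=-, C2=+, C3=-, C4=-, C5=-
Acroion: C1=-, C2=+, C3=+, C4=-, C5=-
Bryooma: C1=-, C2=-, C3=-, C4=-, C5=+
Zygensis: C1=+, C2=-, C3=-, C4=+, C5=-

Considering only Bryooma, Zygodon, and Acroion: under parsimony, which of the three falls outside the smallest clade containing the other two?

Acroion

Character polarity is set by the outgroup: the derived state is whichever differs from the outgroup's state, so for C4 the derived state is '-', and for the remaining characters it is '+'.
C1: derived state '+' in Zygensis only — an autapomorphy, so it tells us nothing about relationships among taxa.
C2 (derived state '+') is shared by Acroion and Ophiura — a synapomorphy uniting that clade.
C3 (state '+') occurs in Acroion and Zygodon but conflicts with the nesting implied by the other characters — most parsimoniously interpreted as homoplasy.
C4: derived state '-' in Acroion, Bryooma, Ophiura, and Zygodon only — synapomorphy for {Acroion, Bryooma, Ophiura, Zygodon}.
C5: derived state '+' in Bryooma and Zygodon only — synapomorphy for {Bryooma, Zygodon}.
Most parsimonious ingroup topology: (((Zygodon,Bryooma),(Ophiura,Acroion)),Zygensis).
Bryooma and Zygodon share a more recent common ancestor with each other than either does with Acroion, so Acroion is the least closely related of the three.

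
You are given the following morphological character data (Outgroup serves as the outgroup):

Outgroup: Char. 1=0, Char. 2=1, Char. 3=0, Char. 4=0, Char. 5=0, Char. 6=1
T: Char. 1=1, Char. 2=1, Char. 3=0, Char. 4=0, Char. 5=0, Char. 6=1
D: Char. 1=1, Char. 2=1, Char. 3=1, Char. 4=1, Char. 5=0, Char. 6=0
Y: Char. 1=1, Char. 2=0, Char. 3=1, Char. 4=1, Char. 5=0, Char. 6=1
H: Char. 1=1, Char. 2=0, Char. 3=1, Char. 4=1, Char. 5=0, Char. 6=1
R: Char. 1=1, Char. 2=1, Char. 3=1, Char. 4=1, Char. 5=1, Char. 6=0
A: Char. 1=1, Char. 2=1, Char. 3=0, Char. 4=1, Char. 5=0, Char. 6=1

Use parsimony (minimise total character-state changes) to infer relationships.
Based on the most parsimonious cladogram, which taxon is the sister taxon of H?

Y

Character polarity is set by the outgroup: the derived state is whichever differs from the outgroup's state, so for Char. 2, Char. 6 the derived state is '0', and for the remaining characters it is '1'.
Char. 1 (derived state '1') is shared by all ingroup taxa — unites the whole ingroup.
Only H and Y show the derived state '0' for Char. 2, supporting them as a clade.
Only D, H, R, and Y show the derived state '1' for Char. 3, supporting them as a clade.
Only A, D, H, R, and Y show the derived state '1' for Char. 4, supporting them as a clade.
Char. 5 (derived state '1') is unique to R (autapomorphy; uninformative for grouping).
Only D and R show the derived state '0' for Char. 6, supporting them as a clade.
Most parsimonious ingroup topology: (T,(((D,R),(Y,H)),A)).
H and Y form a cherry on this tree, so they are sister taxa.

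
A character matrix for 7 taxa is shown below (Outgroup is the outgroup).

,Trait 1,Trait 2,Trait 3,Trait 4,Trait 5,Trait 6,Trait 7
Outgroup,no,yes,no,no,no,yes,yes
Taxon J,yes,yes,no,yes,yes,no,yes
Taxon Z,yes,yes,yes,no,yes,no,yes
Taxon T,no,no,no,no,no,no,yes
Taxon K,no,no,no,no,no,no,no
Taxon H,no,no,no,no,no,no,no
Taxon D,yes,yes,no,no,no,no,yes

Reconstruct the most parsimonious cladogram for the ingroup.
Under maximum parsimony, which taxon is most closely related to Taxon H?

Taxon K

Character polarity is set by the outgroup: the derived state is whichever differs from the outgroup's state, so for Trait 2, Trait 6, Trait 7 the derived state is 'no', and for the remaining characters it is 'yes'.
Trait 1: derived state 'yes' in Taxon D, Taxon J, and Taxon Z only — synapomorphy for {Taxon D, Taxon J, Taxon Z}.
Trait 2: derived state 'no' in Taxon H, Taxon K, and Taxon T only — synapomorphy for {Taxon H, Taxon K, Taxon T}.
Trait 3 (derived state 'yes') is unique to Taxon Z (autapomorphy; uninformative for grouping).
Trait 4: derived state 'yes' in Taxon J only — an autapomorphy, so it tells us nothing about relationships among taxa.
Trait 5: derived state 'yes' in Taxon J and Taxon Z only — synapomorphy for {Taxon J, Taxon Z}.
All ingroup taxa share the derived state 'no' for Trait 6; it defines the ingroup but does not resolve relationships within it.
Trait 7 (derived state 'no') is shared by Taxon H and Taxon K — a synapomorphy uniting that clade.
Most parsimonious ingroup topology: (((Taxon J,Taxon Z),Taxon D),(Taxon T,(Taxon K,Taxon H))).
Taxon H and Taxon K form a cherry on this tree, so they are sister taxa.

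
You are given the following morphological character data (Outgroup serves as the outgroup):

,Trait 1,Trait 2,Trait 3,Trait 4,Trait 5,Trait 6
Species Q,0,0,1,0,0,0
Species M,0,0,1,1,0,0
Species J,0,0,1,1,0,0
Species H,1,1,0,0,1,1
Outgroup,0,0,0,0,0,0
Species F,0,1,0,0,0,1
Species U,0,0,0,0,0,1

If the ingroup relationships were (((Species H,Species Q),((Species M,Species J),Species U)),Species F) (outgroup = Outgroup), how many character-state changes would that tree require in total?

Map each character onto (((Species H,Species Q),((Species M,Species J),Species U)),Species F) (rooted by Outgroup) and count the minimum state changes it requires (Fitch parsimony):
Trait 1: 1; Trait 2: 2; Trait 3: 2; Trait 4: 1; Trait 5: 1; Trait 6: 3.
Total tree length = 10.

10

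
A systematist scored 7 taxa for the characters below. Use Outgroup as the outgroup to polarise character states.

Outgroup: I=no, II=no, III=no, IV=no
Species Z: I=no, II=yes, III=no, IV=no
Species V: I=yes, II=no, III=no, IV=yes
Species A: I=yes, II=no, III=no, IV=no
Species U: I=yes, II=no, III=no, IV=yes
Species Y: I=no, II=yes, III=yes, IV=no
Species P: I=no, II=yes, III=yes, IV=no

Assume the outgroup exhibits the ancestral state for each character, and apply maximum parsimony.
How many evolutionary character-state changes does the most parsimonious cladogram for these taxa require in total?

4

The outgroup has state 'no' for every character, so 'yes' is the derived state throughout.
I (derived state 'yes') is shared by Species A, Species U, and Species V — a synapomorphy uniting that clade.
II: derived state 'yes' in Species P, Species Y, and Species Z only — synapomorphy for {Species P, Species Y, Species Z}.
III (derived state 'yes') is shared by Species P and Species Y — a synapomorphy uniting that clade.
IV (derived state 'yes') is shared by Species U and Species V — a synapomorphy uniting that clade.
Most parsimonious ingroup topology: ((Species Z,(Species Y,Species P)),((Species V,Species U),Species A)).
Changes per character on this tree: I: 1; II: 1; III: 1; IV: 1.
Total = 4.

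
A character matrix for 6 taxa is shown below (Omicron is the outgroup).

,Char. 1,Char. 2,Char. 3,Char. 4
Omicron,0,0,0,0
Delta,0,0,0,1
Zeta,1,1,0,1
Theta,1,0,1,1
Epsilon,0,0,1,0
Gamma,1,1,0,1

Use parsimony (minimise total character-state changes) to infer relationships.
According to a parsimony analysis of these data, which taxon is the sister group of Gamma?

The outgroup has state '0' for every character, so '1' is the derived state throughout.
Only Gamma, Theta, and Zeta show the derived state '1' for Char. 1, supporting them as a clade.
Only Gamma and Zeta show the derived state '1' for Char. 2, supporting them as a clade.
Char. 3 (state '1') occurs in Epsilon and Theta but conflicts with the nesting implied by the other characters — most parsimoniously interpreted as homoplasy.
Char. 4 (derived state '1') is shared by Delta, Gamma, Theta, and Zeta — a synapomorphy uniting that clade.
Most parsimonious ingroup topology: ((Delta,((Zeta,Gamma),Theta)),Epsilon).
Gamma and Zeta form a cherry on this tree, so they are sister taxa.

Zeta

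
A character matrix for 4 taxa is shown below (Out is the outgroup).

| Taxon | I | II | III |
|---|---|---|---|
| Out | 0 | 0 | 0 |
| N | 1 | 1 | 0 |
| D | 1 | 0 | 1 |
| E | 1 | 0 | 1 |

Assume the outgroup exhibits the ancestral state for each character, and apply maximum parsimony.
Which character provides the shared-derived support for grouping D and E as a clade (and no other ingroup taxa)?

The outgroup has state '0' for every character, so '1' is the derived state throughout.
All ingroup taxa share the derived state '1' for I; it defines the ingroup but does not resolve relationships within it.
II: derived state '1' in N only — an autapomorphy, so it tells us nothing about relationships among taxa.
III: derived state '1' in D and E only — synapomorphy for {D, E}.
Most parsimonious ingroup topology: (N,(D,E)).
The clade {D, E} is supported by III: its derived state '1' occurs in exactly those taxa and in no other taxon (including the outgroup).

III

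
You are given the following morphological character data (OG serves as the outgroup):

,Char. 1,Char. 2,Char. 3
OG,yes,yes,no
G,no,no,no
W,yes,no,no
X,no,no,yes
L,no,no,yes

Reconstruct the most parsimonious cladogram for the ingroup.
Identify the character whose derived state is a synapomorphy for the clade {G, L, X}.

Char. 1

Character polarity is set by the outgroup: the derived state is whichever differs from the outgroup's state, so for Char. 1, Char. 2 the derived state is 'no', and for the remaining characters it is 'yes'.
Only G, L, and X show the derived state 'no' for Char. 1, supporting them as a clade.
All ingroup taxa share the derived state 'no' for Char. 2; it defines the ingroup but does not resolve relationships within it.
Char. 3 (derived state 'yes') is shared by L and X — a synapomorphy uniting that clade.
Most parsimonious ingroup topology: (((X,L),G),W).
The clade {G, L, X} is supported by Char. 1: its derived state 'no' occurs in exactly those taxa and in no other taxon (including the outgroup).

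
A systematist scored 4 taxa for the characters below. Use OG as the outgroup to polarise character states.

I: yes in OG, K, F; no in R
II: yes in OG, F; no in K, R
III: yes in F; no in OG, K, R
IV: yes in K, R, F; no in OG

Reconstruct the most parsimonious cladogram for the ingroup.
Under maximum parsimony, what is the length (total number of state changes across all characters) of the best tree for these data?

4

Character polarity is set by the outgroup: the derived state is whichever differs from the outgroup's state, so for I, II the derived state is 'no', and for the remaining characters it is 'yes'.
I: derived state 'no' in R only — an autapomorphy, so it tells us nothing about relationships among taxa.
II: derived state 'no' in K and R only — synapomorphy for {K, R}.
III (derived state 'yes') is unique to F (autapomorphy; uninformative for grouping).
All ingroup taxa share the derived state 'yes' for IV; it defines the ingroup but does not resolve relationships within it.
Most parsimonious ingroup topology: ((K,R),F).
Changes per character on this tree: I: 1; II: 1; III: 1; IV: 1.
Total = 4.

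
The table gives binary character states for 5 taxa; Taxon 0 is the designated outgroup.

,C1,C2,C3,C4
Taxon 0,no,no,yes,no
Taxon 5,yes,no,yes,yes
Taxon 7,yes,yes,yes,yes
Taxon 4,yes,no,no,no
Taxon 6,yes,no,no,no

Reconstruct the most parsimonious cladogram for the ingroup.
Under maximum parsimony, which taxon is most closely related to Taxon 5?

Taxon 7

Character polarity is set by the outgroup: the derived state is whichever differs from the outgroup's state, so for C3 the derived state is 'no', and for the remaining characters it is 'yes'.
All ingroup taxa share the derived state 'yes' for C1; it defines the ingroup but does not resolve relationships within it.
C2: derived state 'yes' in Taxon 7 only — an autapomorphy, so it tells us nothing about relationships among taxa.
C3: derived state 'no' in Taxon 4 and Taxon 6 only — synapomorphy for {Taxon 4, Taxon 6}.
Only Taxon 5 and Taxon 7 show the derived state 'yes' for C4, supporting them as a clade.
Most parsimonious ingroup topology: ((Taxon 5,Taxon 7),(Taxon 4,Taxon 6)).
Taxon 5 and Taxon 7 form a cherry on this tree, so they are sister taxa.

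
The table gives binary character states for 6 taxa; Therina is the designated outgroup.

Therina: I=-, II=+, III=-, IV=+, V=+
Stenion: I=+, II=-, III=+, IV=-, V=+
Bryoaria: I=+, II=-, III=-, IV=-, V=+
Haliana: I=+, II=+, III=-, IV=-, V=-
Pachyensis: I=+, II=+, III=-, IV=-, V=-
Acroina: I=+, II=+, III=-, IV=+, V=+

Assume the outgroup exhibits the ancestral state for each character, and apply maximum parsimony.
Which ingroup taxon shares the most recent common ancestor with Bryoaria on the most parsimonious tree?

Stenion

Character polarity is set by the outgroup: the derived state is whichever differs from the outgroup's state, so for II, IV, V the derived state is '-', and for the remaining characters it is '+'.
I (derived state '+') is shared by all ingroup taxa — unites the whole ingroup.
II (derived state '-') is shared by Bryoaria and Stenion — a synapomorphy uniting that clade.
III: derived state '+' in Stenion only — an autapomorphy, so it tells us nothing about relationships among taxa.
IV: derived state '-' in Bryoaria, Haliana, Pachyensis, and Stenion only — synapomorphy for {Bryoaria, Haliana, Pachyensis, Stenion}.
V: derived state '-' in Haliana and Pachyensis only — synapomorphy for {Haliana, Pachyensis}.
Most parsimonious ingroup topology: (((Stenion,Bryoaria),(Haliana,Pachyensis)),Acroina).
Bryoaria and Stenion form a cherry on this tree, so they are sister taxa.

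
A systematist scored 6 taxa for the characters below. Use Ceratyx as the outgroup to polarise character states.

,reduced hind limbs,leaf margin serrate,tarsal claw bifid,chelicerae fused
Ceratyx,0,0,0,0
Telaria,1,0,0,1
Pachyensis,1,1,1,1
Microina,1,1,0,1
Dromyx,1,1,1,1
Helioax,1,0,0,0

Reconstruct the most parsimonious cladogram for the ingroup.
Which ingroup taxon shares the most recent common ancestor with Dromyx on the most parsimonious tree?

The outgroup has state '0' for every character, so '1' is the derived state throughout.
reduced hind limbs (derived state '1') is shared by all ingroup taxa — unites the whole ingroup.
leaf margin serrate: derived state '1' in Dromyx, Microina, and Pachyensis only — synapomorphy for {Dromyx, Microina, Pachyensis}.
Only Dromyx and Pachyensis show the derived state '1' for tarsal claw bifid, supporting them as a clade.
chelicerae fused: derived state '1' in Dromyx, Microina, Pachyensis, and Telaria only — synapomorphy for {Dromyx, Microina, Pachyensis, Telaria}.
Most parsimonious ingroup topology: ((Telaria,((Pachyensis,Dromyx),Microina)),Helioax).
Dromyx and Pachyensis form a cherry on this tree, so they are sister taxa.

Pachyensis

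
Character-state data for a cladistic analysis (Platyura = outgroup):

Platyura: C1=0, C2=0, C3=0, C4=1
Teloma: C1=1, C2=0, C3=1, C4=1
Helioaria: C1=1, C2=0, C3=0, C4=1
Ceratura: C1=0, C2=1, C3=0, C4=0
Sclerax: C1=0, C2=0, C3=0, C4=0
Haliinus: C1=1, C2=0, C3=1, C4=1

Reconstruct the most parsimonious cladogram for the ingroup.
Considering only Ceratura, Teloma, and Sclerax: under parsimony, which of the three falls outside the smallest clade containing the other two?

Character polarity is set by the outgroup: the derived state is whichever differs from the outgroup's state, so for C4 the derived state is '0', and for the remaining characters it is '1'.
C1 (derived state '1') is shared by Haliinus, Helioaria, and Teloma — a synapomorphy uniting that clade.
C2: derived state '1' in Ceratura only — an autapomorphy, so it tells us nothing about relationships among taxa.
C3 (derived state '1') is shared by Haliinus and Teloma — a synapomorphy uniting that clade.
Only Ceratura and Sclerax show the derived state '0' for C4, supporting them as a clade.
Most parsimonious ingroup topology: (((Teloma,Haliinus),Helioaria),(Ceratura,Sclerax)).
Ceratura and Sclerax share a more recent common ancestor with each other than either does with Teloma, so Teloma is the least closely related of the three.

Teloma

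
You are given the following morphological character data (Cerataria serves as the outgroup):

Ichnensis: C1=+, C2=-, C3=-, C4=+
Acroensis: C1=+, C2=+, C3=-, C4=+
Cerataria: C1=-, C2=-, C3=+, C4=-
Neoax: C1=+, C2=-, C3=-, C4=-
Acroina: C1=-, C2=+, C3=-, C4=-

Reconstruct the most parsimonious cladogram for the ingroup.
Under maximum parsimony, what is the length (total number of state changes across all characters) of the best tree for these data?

5

Character polarity is set by the outgroup: the derived state is whichever differs from the outgroup's state, so for C3 the derived state is '-', and for the remaining characters it is '+'.
C1 (derived state '+') is shared by Acroensis, Ichnensis, and Neoax — a synapomorphy uniting that clade.
C2 groups Acroensis and Acroina, which is incompatible with the clades supported by the remaining characters; treating it as convergent (homoplasy) costs fewer steps than any alternative tree.
C3 (derived state '-') is shared by all ingroup taxa — unites the whole ingroup.
C4: derived state '+' in Acroensis and Ichnensis only — synapomorphy for {Acroensis, Ichnensis}.
Most parsimonious ingroup topology: ((Neoax,(Ichnensis,Acroensis)),Acroina).
Changes per character on this tree: C1: 1; C2: 2; C3: 1; C4: 1.
Total = 5.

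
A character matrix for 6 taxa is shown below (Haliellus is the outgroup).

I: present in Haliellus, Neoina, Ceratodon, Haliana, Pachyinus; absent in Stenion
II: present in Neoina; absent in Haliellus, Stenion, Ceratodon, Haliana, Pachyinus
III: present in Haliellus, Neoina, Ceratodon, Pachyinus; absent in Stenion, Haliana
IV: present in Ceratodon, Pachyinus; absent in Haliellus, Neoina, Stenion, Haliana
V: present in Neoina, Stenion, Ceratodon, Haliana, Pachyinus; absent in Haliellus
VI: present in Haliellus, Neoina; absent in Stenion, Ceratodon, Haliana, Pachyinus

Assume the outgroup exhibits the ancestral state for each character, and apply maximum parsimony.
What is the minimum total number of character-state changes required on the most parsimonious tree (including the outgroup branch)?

6

Character polarity is set by the outgroup: the derived state is whichever differs from the outgroup's state, so for I, III, VI the derived state is 'absent', and for the remaining characters it is 'present'.
I (derived state 'absent') is unique to Stenion (autapomorphy; uninformative for grouping).
II (derived state 'present') is unique to Neoina (autapomorphy; uninformative for grouping).
III: derived state 'absent' in Haliana and Stenion only — synapomorphy for {Haliana, Stenion}.
IV: derived state 'present' in Ceratodon and Pachyinus only — synapomorphy for {Ceratodon, Pachyinus}.
V (derived state 'present') is shared by all ingroup taxa — unites the whole ingroup.
VI: derived state 'absent' in Ceratodon, Haliana, Pachyinus, and Stenion only — synapomorphy for {Ceratodon, Haliana, Pachyinus, Stenion}.
Most parsimonious ingroup topology: (((Pachyinus,Ceratodon),(Stenion,Haliana)),Neoina).
Changes per character on this tree: I: 1; II: 1; III: 1; IV: 1; V: 1; VI: 1.
Total = 6.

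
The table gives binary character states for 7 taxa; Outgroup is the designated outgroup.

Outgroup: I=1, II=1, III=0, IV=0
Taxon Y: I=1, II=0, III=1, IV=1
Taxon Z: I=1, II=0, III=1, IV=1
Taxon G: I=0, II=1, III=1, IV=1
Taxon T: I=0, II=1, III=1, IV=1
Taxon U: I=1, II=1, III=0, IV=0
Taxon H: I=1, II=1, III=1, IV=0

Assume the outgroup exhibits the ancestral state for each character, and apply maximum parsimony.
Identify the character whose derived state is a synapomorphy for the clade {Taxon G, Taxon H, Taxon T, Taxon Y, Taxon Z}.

Character polarity is set by the outgroup: the derived state is whichever differs from the outgroup's state, so for I, II the derived state is '0', and for the remaining characters it is '1'.
I: derived state '0' in Taxon G and Taxon T only — synapomorphy for {Taxon G, Taxon T}.
Only Taxon Y and Taxon Z show the derived state '0' for II, supporting them as a clade.
III (derived state '1') is shared by Taxon G, Taxon H, Taxon T, Taxon Y, and Taxon Z — a synapomorphy uniting that clade.
IV: derived state '1' in Taxon G, Taxon T, Taxon Y, and Taxon Z only — synapomorphy for {Taxon G, Taxon T, Taxon Y, Taxon Z}.
Most parsimonious ingroup topology: ((((Taxon Y,Taxon Z),(Taxon G,Taxon T)),Taxon H),Taxon U).
The clade {Taxon G, Taxon H, Taxon T, Taxon Y, Taxon Z} is supported by III: its derived state '1' occurs in exactly those taxa and in no other taxon (including the outgroup).

III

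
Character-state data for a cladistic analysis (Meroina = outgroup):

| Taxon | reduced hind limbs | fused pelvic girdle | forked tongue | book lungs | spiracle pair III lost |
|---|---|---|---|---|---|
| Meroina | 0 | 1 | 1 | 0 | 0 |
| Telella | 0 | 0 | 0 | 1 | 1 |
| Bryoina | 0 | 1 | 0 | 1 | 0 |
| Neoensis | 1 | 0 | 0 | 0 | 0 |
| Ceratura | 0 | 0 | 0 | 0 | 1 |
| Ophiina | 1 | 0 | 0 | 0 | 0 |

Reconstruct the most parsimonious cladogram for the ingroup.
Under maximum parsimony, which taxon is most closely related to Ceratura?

Telella

Character polarity is set by the outgroup: the derived state is whichever differs from the outgroup's state, so for fused pelvic girdle, forked tongue the derived state is '0', and for the remaining characters it is '1'.
reduced hind limbs: derived state '1' in Neoensis and Ophiina only — synapomorphy for {Neoensis, Ophiina}.
fused pelvic girdle: derived state '0' in Ceratura, Neoensis, Ophiina, and Telella only — synapomorphy for {Ceratura, Neoensis, Ophiina, Telella}.
All ingroup taxa share the derived state '0' for forked tongue; it defines the ingroup but does not resolve relationships within it.
book lungs groups Bryoina and Telella, which is incompatible with the clades supported by the remaining characters; treating it as convergent (homoplasy) costs fewer steps than any alternative tree.
Only Ceratura and Telella show the derived state '1' for spiracle pair III lost, supporting them as a clade.
Most parsimonious ingroup topology: (((Telella,Ceratura),(Neoensis,Ophiina)),Bryoina).
Ceratura and Telella form a cherry on this tree, so they are sister taxa.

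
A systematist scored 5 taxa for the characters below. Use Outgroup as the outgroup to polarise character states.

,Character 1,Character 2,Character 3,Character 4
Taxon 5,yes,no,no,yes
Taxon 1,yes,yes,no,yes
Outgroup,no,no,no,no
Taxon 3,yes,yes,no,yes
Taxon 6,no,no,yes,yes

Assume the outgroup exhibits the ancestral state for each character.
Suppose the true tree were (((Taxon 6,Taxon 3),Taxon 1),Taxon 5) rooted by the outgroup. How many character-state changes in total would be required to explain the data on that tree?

6

Map each character onto (((Taxon 6,Taxon 3),Taxon 1),Taxon 5) (rooted by Outgroup) and count the minimum state changes it requires (Fitch parsimony):
Character 1: 2; Character 2: 2; Character 3: 1; Character 4: 1.
Total tree length = 6.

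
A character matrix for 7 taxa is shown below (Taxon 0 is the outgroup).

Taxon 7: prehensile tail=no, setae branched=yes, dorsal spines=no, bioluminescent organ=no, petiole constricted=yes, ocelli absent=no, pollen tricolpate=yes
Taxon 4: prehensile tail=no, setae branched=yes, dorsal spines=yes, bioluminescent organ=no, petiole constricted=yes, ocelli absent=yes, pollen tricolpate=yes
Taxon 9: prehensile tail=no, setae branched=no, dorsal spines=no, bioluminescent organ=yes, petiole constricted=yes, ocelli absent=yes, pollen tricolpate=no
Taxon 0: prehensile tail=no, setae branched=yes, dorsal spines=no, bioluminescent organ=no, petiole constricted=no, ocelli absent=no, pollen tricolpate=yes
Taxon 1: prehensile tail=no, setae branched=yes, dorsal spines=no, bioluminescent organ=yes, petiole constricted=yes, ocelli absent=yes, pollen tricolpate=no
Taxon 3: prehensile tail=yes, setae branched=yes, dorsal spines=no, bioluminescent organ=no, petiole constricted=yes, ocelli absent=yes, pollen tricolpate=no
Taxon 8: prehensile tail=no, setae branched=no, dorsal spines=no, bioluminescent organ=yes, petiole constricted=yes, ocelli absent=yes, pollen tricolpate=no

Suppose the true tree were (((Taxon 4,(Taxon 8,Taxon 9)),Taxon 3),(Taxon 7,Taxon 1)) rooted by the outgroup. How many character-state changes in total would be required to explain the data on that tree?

Map each character onto (((Taxon 4,(Taxon 8,Taxon 9)),Taxon 3),(Taxon 7,Taxon 1)) (rooted by Taxon 0) and count the minimum state changes it requires (Fitch parsimony):
prehensile tail: 1; setae branched: 1; dorsal spines: 1; bioluminescent organ: 2; petiole constricted: 1; ocelli absent: 2; pollen tricolpate: 3.
Total tree length = 11.

11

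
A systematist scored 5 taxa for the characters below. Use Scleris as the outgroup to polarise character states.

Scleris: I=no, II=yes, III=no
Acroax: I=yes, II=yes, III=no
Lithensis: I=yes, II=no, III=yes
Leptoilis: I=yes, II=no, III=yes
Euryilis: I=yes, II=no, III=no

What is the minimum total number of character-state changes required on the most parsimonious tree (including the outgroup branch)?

3

Character polarity is set by the outgroup: the derived state is whichever differs from the outgroup's state, so for II the derived state is 'no', and for the remaining characters it is 'yes'.
All ingroup taxa share the derived state 'yes' for I; it defines the ingroup but does not resolve relationships within it.
II (derived state 'no') is shared by Euryilis, Leptoilis, and Lithensis — a synapomorphy uniting that clade.
III (derived state 'yes') is shared by Leptoilis and Lithensis — a synapomorphy uniting that clade.
Most parsimonious ingroup topology: (Acroax,((Lithensis,Leptoilis),Euryilis)).
Changes per character on this tree: I: 1; II: 1; III: 1.
Total = 3.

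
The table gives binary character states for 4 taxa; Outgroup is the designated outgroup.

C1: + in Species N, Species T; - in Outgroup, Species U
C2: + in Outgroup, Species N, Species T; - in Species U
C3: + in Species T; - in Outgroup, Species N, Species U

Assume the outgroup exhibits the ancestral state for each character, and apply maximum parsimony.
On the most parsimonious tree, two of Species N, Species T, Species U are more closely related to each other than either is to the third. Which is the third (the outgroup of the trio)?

Species U

Character polarity is set by the outgroup: the derived state is whichever differs from the outgroup's state, so for C2 the derived state is '-', and for the remaining characters it is '+'.
Only Species N and Species T show the derived state '+' for C1, supporting them as a clade.
C2: derived state '-' in Species U only — an autapomorphy, so it tells us nothing about relationships among taxa.
C3 (derived state '+') is unique to Species T (autapomorphy; uninformative for grouping).
Most parsimonious ingroup topology: ((Species N,Species T),Species U).
Species T and Species N share a more recent common ancestor with each other than either does with Species U, so Species U is the least closely related of the three.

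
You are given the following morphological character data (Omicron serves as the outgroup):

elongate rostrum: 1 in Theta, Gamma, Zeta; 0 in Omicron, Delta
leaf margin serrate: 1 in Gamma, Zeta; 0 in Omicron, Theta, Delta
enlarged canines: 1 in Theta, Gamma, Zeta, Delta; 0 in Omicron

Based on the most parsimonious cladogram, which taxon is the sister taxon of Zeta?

The outgroup has state '0' for every character, so '1' is the derived state throughout.
elongate rostrum: derived state '1' in Gamma, Theta, and Zeta only — synapomorphy for {Gamma, Theta, Zeta}.
leaf margin serrate: derived state '1' in Gamma and Zeta only — synapomorphy for {Gamma, Zeta}.
enlarged canines (derived state '1') is shared by all ingroup taxa — unites the whole ingroup.
Most parsimonious ingroup topology: ((Theta,(Gamma,Zeta)),Delta).
Zeta and Gamma form a cherry on this tree, so they are sister taxa.

Gamma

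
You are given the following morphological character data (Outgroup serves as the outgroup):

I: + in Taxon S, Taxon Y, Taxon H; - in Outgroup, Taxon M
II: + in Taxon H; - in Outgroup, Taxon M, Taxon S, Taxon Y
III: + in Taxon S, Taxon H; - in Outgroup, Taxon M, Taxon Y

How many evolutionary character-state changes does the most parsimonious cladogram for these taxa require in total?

3

The outgroup has state '-' for every character, so '+' is the derived state throughout.
I: derived state '+' in Taxon H, Taxon S, and Taxon Y only — synapomorphy for {Taxon H, Taxon S, Taxon Y}.
II: derived state '+' in Taxon H only — an autapomorphy, so it tells us nothing about relationships among taxa.
Only Taxon H and Taxon S show the derived state '+' for III, supporting them as a clade.
Most parsimonious ingroup topology: (((Taxon S,Taxon H),Taxon Y),Taxon M).
Changes per character on this tree: I: 1; II: 1; III: 1.
Total = 3.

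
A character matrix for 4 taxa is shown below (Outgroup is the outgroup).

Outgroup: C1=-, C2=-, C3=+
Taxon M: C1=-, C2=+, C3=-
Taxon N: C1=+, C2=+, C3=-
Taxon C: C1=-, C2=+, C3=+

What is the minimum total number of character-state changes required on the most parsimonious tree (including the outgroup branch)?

3

Character polarity is set by the outgroup: the derived state is whichever differs from the outgroup's state, so for C3 the derived state is '-', and for the remaining characters it is '+'.
C1: derived state '+' in Taxon N only — an autapomorphy, so it tells us nothing about relationships among taxa.
All ingroup taxa share the derived state '+' for C2; it defines the ingroup but does not resolve relationships within it.
C3: derived state '-' in Taxon M and Taxon N only — synapomorphy for {Taxon M, Taxon N}.
Most parsimonious ingroup topology: ((Taxon M,Taxon N),Taxon C).
Changes per character on this tree: C1: 1; C2: 1; C3: 1.
Total = 3.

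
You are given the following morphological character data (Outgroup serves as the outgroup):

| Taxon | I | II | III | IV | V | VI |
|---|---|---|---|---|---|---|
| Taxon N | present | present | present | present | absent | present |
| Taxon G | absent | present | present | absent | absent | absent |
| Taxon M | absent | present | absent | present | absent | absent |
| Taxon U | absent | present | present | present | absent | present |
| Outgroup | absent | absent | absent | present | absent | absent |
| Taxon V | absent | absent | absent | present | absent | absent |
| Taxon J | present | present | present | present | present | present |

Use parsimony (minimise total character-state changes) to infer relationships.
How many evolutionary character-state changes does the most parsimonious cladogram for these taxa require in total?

6

Character polarity is set by the outgroup: the derived state is whichever differs from the outgroup's state, so for IV the derived state is 'absent', and for the remaining characters it is 'present'.
Only Taxon J and Taxon N show the derived state 'present' for I, supporting them as a clade.
Only Taxon G, Taxon J, Taxon M, Taxon N, and Taxon U show the derived state 'present' for II, supporting them as a clade.
Only Taxon G, Taxon J, Taxon N, and Taxon U show the derived state 'present' for III, supporting them as a clade.
IV (derived state 'absent') is unique to Taxon G (autapomorphy; uninformative for grouping).
V: derived state 'present' in Taxon J only — an autapomorphy, so it tells us nothing about relationships among taxa.
Only Taxon J, Taxon N, and Taxon U show the derived state 'present' for VI, supporting them as a clade.
Most parsimonious ingroup topology: (Taxon V,((Taxon G,(Taxon U,(Taxon J,Taxon N))),Taxon M)).
Changes per character on this tree: I: 1; II: 1; III: 1; IV: 1; V: 1; VI: 1.
Total = 6.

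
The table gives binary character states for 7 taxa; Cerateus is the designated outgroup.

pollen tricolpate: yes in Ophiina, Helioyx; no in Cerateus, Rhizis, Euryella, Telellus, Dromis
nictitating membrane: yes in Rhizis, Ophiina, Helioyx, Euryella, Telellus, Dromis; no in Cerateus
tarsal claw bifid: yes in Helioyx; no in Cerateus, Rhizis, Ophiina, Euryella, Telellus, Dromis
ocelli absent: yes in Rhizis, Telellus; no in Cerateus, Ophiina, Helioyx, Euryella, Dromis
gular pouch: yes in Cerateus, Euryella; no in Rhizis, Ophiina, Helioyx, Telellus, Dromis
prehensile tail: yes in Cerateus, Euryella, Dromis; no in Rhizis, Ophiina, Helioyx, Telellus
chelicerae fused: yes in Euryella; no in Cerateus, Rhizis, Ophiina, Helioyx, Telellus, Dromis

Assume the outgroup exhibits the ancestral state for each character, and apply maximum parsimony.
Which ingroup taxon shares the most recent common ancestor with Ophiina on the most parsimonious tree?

Character polarity is set by the outgroup: the derived state is whichever differs from the outgroup's state, so for gular pouch, prehensile tail the derived state is 'no', and for the remaining characters it is 'yes'.
Only Helioyx and Ophiina show the derived state 'yes' for pollen tricolpate, supporting them as a clade.
nictitating membrane (derived state 'yes') is shared by all ingroup taxa — unites the whole ingroup.
tarsal claw bifid (derived state 'yes') is unique to Helioyx (autapomorphy; uninformative for grouping).
ocelli absent (derived state 'yes') is shared by Rhizis and Telellus — a synapomorphy uniting that clade.
Only Dromis, Helioyx, Ophiina, Rhizis, and Telellus show the derived state 'no' for gular pouch, supporting them as a clade.
prehensile tail (derived state 'no') is shared by Helioyx, Ophiina, Rhizis, and Telellus — a synapomorphy uniting that clade.
chelicerae fused (derived state 'yes') is unique to Euryella (autapomorphy; uninformative for grouping).
Most parsimonious ingroup topology: ((((Rhizis,Telellus),(Ophiina,Helioyx)),Dromis),Euryella).
Ophiina and Helioyx form a cherry on this tree, so they are sister taxa.

Helioyx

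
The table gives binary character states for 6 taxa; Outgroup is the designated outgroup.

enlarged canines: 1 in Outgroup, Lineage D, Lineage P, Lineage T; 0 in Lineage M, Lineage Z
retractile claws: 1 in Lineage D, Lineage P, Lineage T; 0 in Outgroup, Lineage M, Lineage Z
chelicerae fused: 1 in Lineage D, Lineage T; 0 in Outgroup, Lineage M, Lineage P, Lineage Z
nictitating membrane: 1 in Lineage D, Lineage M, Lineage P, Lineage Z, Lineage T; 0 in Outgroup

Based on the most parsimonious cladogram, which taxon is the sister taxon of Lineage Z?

Lineage M

Character polarity is set by the outgroup: the derived state is whichever differs from the outgroup's state, so for enlarged canines the derived state is '0', and for the remaining characters it is '1'.
Only Lineage M and Lineage Z show the derived state '0' for enlarged canines, supporting them as a clade.
Only Lineage D, Lineage P, and Lineage T show the derived state '1' for retractile claws, supporting them as a clade.
chelicerae fused: derived state '1' in Lineage D and Lineage T only — synapomorphy for {Lineage D, Lineage T}.
nictitating membrane (derived state '1') is shared by all ingroup taxa — unites the whole ingroup.
Most parsimonious ingroup topology: (((Lineage D,Lineage T),Lineage P),(Lineage M,Lineage Z)).
Lineage Z and Lineage M form a cherry on this tree, so they are sister taxa.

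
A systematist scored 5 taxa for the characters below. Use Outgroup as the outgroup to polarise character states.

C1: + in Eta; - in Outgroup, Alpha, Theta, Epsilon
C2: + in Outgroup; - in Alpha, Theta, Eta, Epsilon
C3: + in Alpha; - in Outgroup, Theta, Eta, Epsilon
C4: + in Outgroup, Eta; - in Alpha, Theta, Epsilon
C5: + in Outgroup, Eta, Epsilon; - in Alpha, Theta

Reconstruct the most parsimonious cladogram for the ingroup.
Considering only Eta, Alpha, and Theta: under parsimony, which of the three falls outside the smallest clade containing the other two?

Character polarity is set by the outgroup: the derived state is whichever differs from the outgroup's state, so for C2, C4, C5 the derived state is '-', and for the remaining characters it is '+'.
C1 (derived state '+') is unique to Eta (autapomorphy; uninformative for grouping).
C2 (derived state '-') is shared by all ingroup taxa — unites the whole ingroup.
C3 (derived state '+') is unique to Alpha (autapomorphy; uninformative for grouping).
C4 (derived state '-') is shared by Alpha, Epsilon, and Theta — a synapomorphy uniting that clade.
Only Alpha and Theta show the derived state '-' for C5, supporting them as a clade.
Most parsimonious ingroup topology: (((Alpha,Theta),Epsilon),Eta).
Theta and Alpha share a more recent common ancestor with each other than either does with Eta, so Eta is the least closely related of the three.

Eta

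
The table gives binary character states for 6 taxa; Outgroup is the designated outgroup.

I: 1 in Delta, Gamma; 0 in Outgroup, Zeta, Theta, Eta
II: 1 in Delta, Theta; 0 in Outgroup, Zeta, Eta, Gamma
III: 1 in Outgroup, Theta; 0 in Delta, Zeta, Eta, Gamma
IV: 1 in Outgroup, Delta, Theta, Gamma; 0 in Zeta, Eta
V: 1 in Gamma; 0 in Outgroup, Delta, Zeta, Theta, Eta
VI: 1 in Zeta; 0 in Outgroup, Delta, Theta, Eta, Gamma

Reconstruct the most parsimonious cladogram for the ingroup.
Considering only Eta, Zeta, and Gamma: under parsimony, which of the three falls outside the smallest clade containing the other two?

Character polarity is set by the outgroup: the derived state is whichever differs from the outgroup's state, so for III, IV the derived state is '0', and for the remaining characters it is '1'.
I (derived state '1') is shared by Delta and Gamma — a synapomorphy uniting that clade.
II (state '1') occurs in Delta and Theta but conflicts with the nesting implied by the other characters — most parsimoniously interpreted as homoplasy.
III: derived state '0' in Delta, Eta, Gamma, and Zeta only — synapomorphy for {Delta, Eta, Gamma, Zeta}.
IV: derived state '0' in Eta and Zeta only — synapomorphy for {Eta, Zeta}.
V (derived state '1') is unique to Gamma (autapomorphy; uninformative for grouping).
VI: derived state '1' in Zeta only — an autapomorphy, so it tells us nothing about relationships among taxa.
Most parsimonious ingroup topology: (((Delta,Gamma),(Zeta,Eta)),Theta).
Zeta and Eta share a more recent common ancestor with each other than either does with Gamma, so Gamma is the least closely related of the three.

Gamma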